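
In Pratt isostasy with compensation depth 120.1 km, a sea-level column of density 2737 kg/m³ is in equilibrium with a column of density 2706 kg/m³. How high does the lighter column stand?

ρ_ref D = ρ (D + h) → h = D (ρ_ref − ρ)/ρ.
h = 120.1 km × (2737 − 2706)/2706 = 1.38 km.

1.38 km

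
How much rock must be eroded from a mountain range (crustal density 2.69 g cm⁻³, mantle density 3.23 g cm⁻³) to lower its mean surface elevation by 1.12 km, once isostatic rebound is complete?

Net drop Δ = e − u = e − e ρ_c/ρ_m = e (ρ_m − ρ_c)/ρ_m.
e = Δ ρ_m/(ρ_m − ρ_c) = 1.12 km × 3.23/0.54 = 6.7 km.

6.7 km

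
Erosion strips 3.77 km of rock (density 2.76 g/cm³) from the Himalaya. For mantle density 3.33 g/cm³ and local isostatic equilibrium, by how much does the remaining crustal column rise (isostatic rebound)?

3.12 km

Unloading: uplift u = e ρ_c/ρ_m = 3.77 km × 2.76/3.33 = 3.12 km.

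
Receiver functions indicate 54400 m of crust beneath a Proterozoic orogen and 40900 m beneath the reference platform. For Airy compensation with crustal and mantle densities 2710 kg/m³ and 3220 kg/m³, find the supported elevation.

Excess crust Δ = 54400 m − 40900 m = 13500 m, split between elevation h and root r with h + r = Δ.
Airy balance ρ_c h = (ρ_m − ρ_c) r gives r = h ρ_c/(ρ_m − ρ_c), so h (1 + ρ_c/(ρ_m − ρ_c)) = Δ, i.e. h = Δ (ρ_m − ρ_c)/ρ_m.
h = 13500 m × 510/3220 = 2140 m.

2140 m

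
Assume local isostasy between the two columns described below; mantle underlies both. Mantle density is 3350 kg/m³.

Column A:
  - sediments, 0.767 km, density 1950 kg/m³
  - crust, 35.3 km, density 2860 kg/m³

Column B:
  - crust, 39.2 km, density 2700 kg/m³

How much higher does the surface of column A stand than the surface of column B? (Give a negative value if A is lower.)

For any compensation level in the mantle, the mantle terms cancel and isostasy reduces to e = (Σt_A − Σt_B) − (Σ(ρt)_A − Σ(ρt)_B) / ρ_m.
Σt_A = 36.067 km; Σt_B = 39.2 km; Σ(ρt)_A = 102453.65; Σ(ρt)_B = 105840 (in km·kg/m³).
e = (36.067 − 39.2) − (102453.65 − 105840) / 3350 = −2.12 km.

−2.12 km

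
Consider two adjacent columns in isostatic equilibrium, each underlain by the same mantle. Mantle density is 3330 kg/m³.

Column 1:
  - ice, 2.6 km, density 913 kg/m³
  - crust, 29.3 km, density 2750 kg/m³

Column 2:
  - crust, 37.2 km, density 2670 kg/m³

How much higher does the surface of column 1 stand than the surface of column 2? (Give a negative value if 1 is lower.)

For any compensation level in the mantle, the mantle terms cancel and isostasy reduces to e = (Σt_1 − Σt_2) − (Σ(ρt)_1 − Σ(ρt)_2) / ρ_m.
Σt_1 = 31.9 km; Σt_2 = 37.2 km; Σ(ρt)_1 = 82948.8; Σ(ρt)_2 = 99324 (in km·kg/m³).
e = (31.9 − 37.2) − (82948.8 − 99324) / 3330 = −0.383 km.

−0.383 km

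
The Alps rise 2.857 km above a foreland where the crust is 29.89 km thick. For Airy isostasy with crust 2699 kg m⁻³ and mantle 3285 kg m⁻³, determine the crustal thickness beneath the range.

45.9 km

Root depth r = h ρ_c / (ρ_m − ρ_c) = 2.857 km × 2699 / 586 = 13.16 km.
Total thickness = T + h + r = 29.89 km + 2.857 km + 13.16 km = 45.9 km.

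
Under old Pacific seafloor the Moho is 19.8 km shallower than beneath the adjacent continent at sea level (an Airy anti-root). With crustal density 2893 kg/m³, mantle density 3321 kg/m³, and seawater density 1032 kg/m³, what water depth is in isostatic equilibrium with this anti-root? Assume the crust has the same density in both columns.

Replacing a thickness d of crust by seawater at the top must be balanced by replacing crust with mantle at the base: d (ρ_c − ρ_w) = a (ρ_m − ρ_c).
d = a (ρ_m − ρ_c)/(ρ_c − ρ_w) = 19.8 km × 428/1861 = 4.55 km.

4.55 km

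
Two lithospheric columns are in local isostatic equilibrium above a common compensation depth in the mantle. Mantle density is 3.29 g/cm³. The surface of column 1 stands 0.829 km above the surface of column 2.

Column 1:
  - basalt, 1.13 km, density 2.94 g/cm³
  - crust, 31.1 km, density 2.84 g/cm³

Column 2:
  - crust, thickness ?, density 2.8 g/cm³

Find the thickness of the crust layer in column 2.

Take the compensation level at the base of the deeper column (depth z_c below the surface of column 1) and equate Σ ρ_i t_i down to z_c; mantle fills any gap and the z_c terms cancel.
Column 1: 1.13×2.94 + 31.1×2.84 + (z_c − 32.23)×3.29
Column 2: 0.829×0 + x×2.8 + (z_c − 0.829 − 0 − x)×3.29
The z_c×3.29 term appears on both sides and cancels. Collect the known terms of each column as K = Σ(ρt)_known − 3.29 × (depth of known layers): K_1 = 91.6462 − 3.29×32.23 = −14.3905; K_2 = 0 − 3.29×(0.829 + 0) = −2.72741.
Balance: K_1 = K_2 − x×(3.29 − 2.8), so x = (K_2 − K_1)/(3.29 − 2.8) = 11.6631/0.49 = 23.8 km.

23.8 km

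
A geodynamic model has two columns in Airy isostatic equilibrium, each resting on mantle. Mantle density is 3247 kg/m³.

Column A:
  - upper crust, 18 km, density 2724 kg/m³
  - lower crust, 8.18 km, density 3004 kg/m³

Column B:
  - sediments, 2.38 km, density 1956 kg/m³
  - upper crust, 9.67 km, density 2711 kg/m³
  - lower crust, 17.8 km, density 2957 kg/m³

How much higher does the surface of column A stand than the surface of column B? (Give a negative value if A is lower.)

For any compensation level in the mantle, the mantle terms cancel and isostasy reduces to e = (Σt_A − Σt_B) − (Σ(ρt)_A − Σ(ρt)_B) / ρ_m.
Σt_A = 26.18 km; Σt_B = 29.85 km; Σ(ρt)_A = 73604.72; Σ(ρt)_B = 83505.25 (in km·kg/m³).
e = (26.18 − 29.85) − (73604.72 − 83505.25) / 3247 = −0.621 km.

−0.621 km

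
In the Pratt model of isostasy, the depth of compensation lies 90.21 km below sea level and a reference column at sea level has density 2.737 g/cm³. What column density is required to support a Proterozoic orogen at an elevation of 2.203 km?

2.67 g/cm³

Pratt balance: ρ_ref D = ρ (D + h).
ρ = ρ_ref D/(D + h) = 2.737 × 90.21 km/(90.21 km + 2.203 km) = 2.67 g/cm³.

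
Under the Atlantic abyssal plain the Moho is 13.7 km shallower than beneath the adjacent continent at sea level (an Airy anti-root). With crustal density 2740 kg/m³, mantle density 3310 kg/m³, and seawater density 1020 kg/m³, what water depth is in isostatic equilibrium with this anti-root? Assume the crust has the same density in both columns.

Replacing a thickness d of crust by seawater at the top must be balanced by replacing crust with mantle at the base: d (ρ_c − ρ_w) = a (ρ_m − ρ_c).
d = a (ρ_m − ρ_c)/(ρ_c − ρ_w) = 13.7 km × 570/1720 = 4.54 km.

4.54 km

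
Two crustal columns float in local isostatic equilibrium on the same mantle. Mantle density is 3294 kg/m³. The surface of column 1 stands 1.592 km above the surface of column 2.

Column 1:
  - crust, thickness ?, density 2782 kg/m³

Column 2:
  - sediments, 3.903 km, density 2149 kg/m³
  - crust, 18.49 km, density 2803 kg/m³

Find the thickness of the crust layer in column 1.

Take the compensation level at the base of the deeper column (depth z_c below the surface of column 1) and equate Σ ρ_i t_i down to z_c; mantle fills any gap and the z_c terms cancel.
Column 1: x×2782 + (z_c − 0 − x)×3294
Column 2: 1.592×0 + 3.903×2149 + 18.49×2803 + (z_c − 1.592 − 22.393)×3294
The z_c×3294 term appears on both sides and cancels. Collect the known terms of each column as K = Σ(ρt)_known − 3294 × (depth of known layers): K_1 = 0 − 3294×0 = 0; K_2 = 60215.017 − 3294×(1.592 + 22.393) = −18791.573.
Balance: K_1 − x×(3294 − 2782) = K_2, so x = (K_1 − K_2)/(3294 − 2782) = 18791.6/512 = 36.7 km.

36.7 km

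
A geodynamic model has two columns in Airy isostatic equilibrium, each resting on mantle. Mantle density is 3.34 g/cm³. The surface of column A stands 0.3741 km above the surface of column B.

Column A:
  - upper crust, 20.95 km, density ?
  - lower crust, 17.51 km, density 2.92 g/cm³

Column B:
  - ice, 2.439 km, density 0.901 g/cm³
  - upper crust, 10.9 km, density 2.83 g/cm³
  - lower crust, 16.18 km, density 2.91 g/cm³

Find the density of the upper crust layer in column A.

Take the compensation level at the base of the deeper column (depth z_c below the surface of column A) and equate Σ ρ_i t_i down to z_c; mantle fills any gap and the z_c terms cancel.
Column A: 20.95×ρ + 17.51×2.92 + (z_c − 38.46)×3.34
Column B: 0.3741×0 + 2.439×0.901 + 10.9×2.83 + 16.18×2.91 + (z_c − 0.3741 − 29.519)×3.34
The z_c×3.34 term appears on both sides and cancels. Collect the known terms of each column as K = Σ(ρt)_known − 3.34 × (depth of known layers): K_A = 51.1292 − 3.34×38.46 = −77.3272; K_B = 80.128339 − 3.34×(0.3741 + 29.519) = −19.714615.
Balance: K_A + 20.95×ρ = K_B, so ρ = (K_B − K_A)/20.95 = 57.6126/20.95 = 2.75 g/cm³.

2.75 g/cm³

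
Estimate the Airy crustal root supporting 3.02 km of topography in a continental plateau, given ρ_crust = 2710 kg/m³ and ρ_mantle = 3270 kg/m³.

Isostatic balance requires: the weight of the topography is balanced by the buoyancy of the root, ρ_c h = (ρ_m − ρ_c) r.
r = h · ρ_c / (ρ_m − ρ_c) = 3.02 km × 2710 / (3270 − 2710) = 14.6 km.

14.6 km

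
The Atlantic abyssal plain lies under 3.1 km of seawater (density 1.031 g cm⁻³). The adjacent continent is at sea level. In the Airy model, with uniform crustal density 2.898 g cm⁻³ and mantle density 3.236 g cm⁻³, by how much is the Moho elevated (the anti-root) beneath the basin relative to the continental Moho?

17.1 km

Balancing pressure at the compensation depth: replacing crust with seawater at the top is compensated by replacing crust with mantle at the base: d (ρ_c − ρ_w) = a (ρ_m − ρ_c).
a = d (ρ_c − ρ_w)/(ρ_m − ρ_c) = 3.1 km × 1.867/0.338 = 17.1 km.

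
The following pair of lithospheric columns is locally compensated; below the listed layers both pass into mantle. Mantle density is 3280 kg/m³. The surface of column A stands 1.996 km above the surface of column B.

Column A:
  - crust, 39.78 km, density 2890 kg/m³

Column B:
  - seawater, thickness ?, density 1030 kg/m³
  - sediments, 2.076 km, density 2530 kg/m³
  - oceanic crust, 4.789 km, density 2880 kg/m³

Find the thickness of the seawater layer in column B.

2.44 km

Take the compensation level at the base of the deeper column (depth z_c below the surface of column A) and equate Σ ρ_i t_i down to z_c; mantle fills any gap and the z_c terms cancel.
Column A: 39.78×2890 + (z_c − 39.78)×3280
Column B: 1.996×0 + x×1030 + 2.076×2530 + 4.789×2880 + (z_c − 1.996 − 6.865 − x)×3280
The z_c×3280 term appears on both sides and cancels. Collect the known terms of each column as K = Σ(ρt)_known − 3280 × (depth of known layers): K_A = 114964.2 − 3280×39.78 = −15514.2; K_B = 19044.6 − 3280×(1.996 + 6.865) = −10019.48.
Balance: K_A = K_B − x×(3280 − 1030), so x = (K_B − K_A)/(3280 − 1030) = 5494.72/2250 = 2.44 km.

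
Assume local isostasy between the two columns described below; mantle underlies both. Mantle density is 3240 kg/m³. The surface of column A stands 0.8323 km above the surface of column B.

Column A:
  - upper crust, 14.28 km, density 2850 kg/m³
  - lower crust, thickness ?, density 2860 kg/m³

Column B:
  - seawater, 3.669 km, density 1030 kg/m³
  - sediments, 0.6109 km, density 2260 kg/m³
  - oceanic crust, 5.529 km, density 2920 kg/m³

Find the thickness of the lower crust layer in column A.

Take the compensation level at the base of the deeper column (depth z_c below the surface of column A) and equate Σ ρ_i t_i down to z_c; mantle fills any gap and the z_c terms cancel.
Column A: 14.28×2850 + x×2860 + (z_c − 14.28 − x)×3240
Column B: 0.8323×0 + 3.669×1030 + 0.6109×2260 + 5.529×2920 + (z_c − 0.8323 − 9.8089)×3240
The z_c×3240 term appears on both sides and cancels. Collect the known terms of each column as K = Σ(ρt)_known − 3240 × (depth of known layers): K_A = 40698 − 3240×14.28 = −5569.2; K_B = 21304.384 − 3240×(0.8323 + 9.8089) = −13173.104.
Balance: K_A − x×(3240 − 2860) = K_B, so x = (K_A − K_B)/(3240 − 2860) = 7603.9/380 = 20 km.

20 km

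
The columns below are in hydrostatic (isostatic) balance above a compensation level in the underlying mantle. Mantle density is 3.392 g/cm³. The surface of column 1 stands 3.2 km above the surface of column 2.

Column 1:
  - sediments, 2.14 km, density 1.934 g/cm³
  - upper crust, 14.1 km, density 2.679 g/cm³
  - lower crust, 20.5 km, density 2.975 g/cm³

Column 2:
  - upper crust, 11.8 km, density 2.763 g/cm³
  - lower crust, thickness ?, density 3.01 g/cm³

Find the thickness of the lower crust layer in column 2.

9.02 km

Take the compensation level at the base of the deeper column (depth z_c below the surface of column 1) and equate Σ ρ_i t_i down to z_c; mantle fills any gap and the z_c terms cancel.
Column 1: 2.14×1.934 + 14.1×2.679 + 20.5×2.975 + (z_c − 36.74)×3.392
Column 2: 3.2×0 + 11.8×2.763 + x×3.01 + (z_c − 3.2 − 11.8 − x)×3.392
The z_c×3.392 term appears on both sides and cancels. Collect the known terms of each column as K = Σ(ρt)_known − 3.392 × (depth of known layers): K_1 = 102.90016 − 3.392×36.74 = −21.72192; K_2 = 32.6034 − 3.392×(3.2 + 11.8) = −18.2766.
Balance: K_1 = K_2 − x×(3.392 − 3.01), so x = (K_2 − K_1)/(3.392 − 3.01) = 3.44532/0.382 = 9.02 km.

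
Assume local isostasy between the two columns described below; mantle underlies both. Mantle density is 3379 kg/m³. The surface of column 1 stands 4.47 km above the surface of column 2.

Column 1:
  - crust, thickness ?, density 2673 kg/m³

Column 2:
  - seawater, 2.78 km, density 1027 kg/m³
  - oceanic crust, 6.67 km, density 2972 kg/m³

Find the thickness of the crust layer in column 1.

Take the compensation level at the base of the deeper column (depth z_c below the surface of column 1) and equate Σ ρ_i t_i down to z_c; mantle fills any gap and the z_c terms cancel.
Column 1: x×2673 + (z_c − 0 − x)×3379
Column 2: 4.47×0 + 2.78×1027 + 6.67×2972 + (z_c − 4.47 − 9.45)×3379
The z_c×3379 term appears on both sides and cancels. Collect the known terms of each column as K = Σ(ρt)_known − 3379 × (depth of known layers): K_1 = 0 − 3379×0 = 0; K_2 = 22678.3 − 3379×(4.47 + 9.45) = −24357.38.
Balance: K_1 − x×(3379 − 2673) = K_2, so x = (K_1 − K_2)/(3379 − 2673) = 24357.4/706 = 34.5 km.

34.5 km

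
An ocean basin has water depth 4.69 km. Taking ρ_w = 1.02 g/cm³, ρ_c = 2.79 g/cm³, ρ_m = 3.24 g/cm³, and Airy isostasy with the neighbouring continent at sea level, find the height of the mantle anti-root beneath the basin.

For local isostatic compensation: replacing crust with seawater at the top is compensated by replacing crust with mantle at the base: d (ρ_c − ρ_w) = a (ρ_m − ρ_c).
a = d (ρ_c − ρ_w)/(ρ_m − ρ_c) = 4.69 km × 1.77/0.45 = 18.4 km.

18.4 km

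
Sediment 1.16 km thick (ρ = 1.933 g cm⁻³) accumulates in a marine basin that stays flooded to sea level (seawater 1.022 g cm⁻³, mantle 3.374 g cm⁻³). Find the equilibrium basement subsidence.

0.449 km

Submarine loading: the sediment displaces seawater, and the subsidence is in turn flooded, so s (ρ_m − ρ_w) = t (ρ_sed − ρ_w).
s = 1.16 km × (1.933 − 1.022) / (3.374 − 1.022) = 0.449 km.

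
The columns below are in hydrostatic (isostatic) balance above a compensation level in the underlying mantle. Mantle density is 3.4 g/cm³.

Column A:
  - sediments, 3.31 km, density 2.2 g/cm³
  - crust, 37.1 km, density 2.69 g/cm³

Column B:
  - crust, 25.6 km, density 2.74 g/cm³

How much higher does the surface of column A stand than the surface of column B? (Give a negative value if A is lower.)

3.95 km

For any compensation level in the mantle, the mantle terms cancel and isostasy reduces to e = (Σt_A − Σt_B) − (Σ(ρt)_A − Σ(ρt)_B) / ρ_m.
Σt_A = 40.41 km; Σt_B = 25.6 km; Σ(ρt)_A = 107.081; Σ(ρt)_B = 70.144 (in km·g/cm³).
e = (40.41 − 25.6) − (107.081 − 70.144) / 3.4 = 3.95 km.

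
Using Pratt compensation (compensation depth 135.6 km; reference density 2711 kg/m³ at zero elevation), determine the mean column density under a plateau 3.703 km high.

2640 kg/m³

Pratt balance: ρ_ref D = ρ (D + h).
ρ = ρ_ref D/(D + h) = 2711 × 135.6 km/(135.6 km + 3.703 km) = 2640 kg/m³.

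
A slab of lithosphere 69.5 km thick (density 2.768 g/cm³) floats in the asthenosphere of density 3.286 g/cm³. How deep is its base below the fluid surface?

Draft d = t ρ_obj/ρ_fluid = 69.5 km × 2.768/3.286 = 58.5 km.

58.5 km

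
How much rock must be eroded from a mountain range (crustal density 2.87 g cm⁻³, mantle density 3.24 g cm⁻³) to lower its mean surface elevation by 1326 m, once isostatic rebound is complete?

11600 m

Net drop Δ = e − u = e − e ρ_c/ρ_m = e (ρ_m − ρ_c)/ρ_m.
e = Δ ρ_m/(ρ_m − ρ_c) = 1326 m × 3.24/0.37 = 11600 m.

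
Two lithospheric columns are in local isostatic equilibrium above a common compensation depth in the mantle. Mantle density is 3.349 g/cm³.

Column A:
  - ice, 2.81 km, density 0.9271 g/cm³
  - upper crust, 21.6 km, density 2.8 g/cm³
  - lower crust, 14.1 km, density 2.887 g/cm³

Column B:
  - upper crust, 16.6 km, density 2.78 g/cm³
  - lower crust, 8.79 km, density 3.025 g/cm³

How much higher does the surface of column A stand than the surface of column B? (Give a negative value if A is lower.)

3.85 km

For any compensation level in the mantle, the mantle terms cancel and isostasy reduces to e = (Σt_A − Σt_B) − (Σ(ρt)_A − Σ(ρt)_B) / ρ_m.
Σt_A = 38.51 km; Σt_B = 25.39 km; Σ(ρt)_A = 103.791851; Σ(ρt)_B = 72.73775 (in km·g/cm³).
e = (38.51 − 25.39) − (103.791851 − 72.73775) / 3.349 = 3.85 km.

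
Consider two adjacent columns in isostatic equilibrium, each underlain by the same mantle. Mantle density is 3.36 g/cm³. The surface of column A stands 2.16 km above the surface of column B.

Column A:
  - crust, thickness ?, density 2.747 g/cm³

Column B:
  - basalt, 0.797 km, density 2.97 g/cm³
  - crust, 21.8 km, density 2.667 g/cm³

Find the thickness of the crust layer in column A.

Take the compensation level at the base of the deeper column (depth z_c below the surface of column A) and equate Σ ρ_i t_i down to z_c; mantle fills any gap and the z_c terms cancel.
Column A: x×2.747 + (z_c − 0 − x)×3.36
Column B: 2.16×0 + 0.797×2.97 + 21.8×2.667 + (z_c − 2.16 − 22.597)×3.36
The z_c×3.36 term appears on both sides and cancels. Collect the known terms of each column as K = Σ(ρt)_known − 3.36 × (depth of known layers): K_A = 0 − 3.36×0 = 0; K_B = 60.50769 − 3.36×(2.16 + 22.597) = −22.67583.
Balance: K_A − x×(3.36 − 2.747) = K_B, so x = (K_A − K_B)/(3.36 − 2.747) = 22.6758/0.613 = 37 km.

37 km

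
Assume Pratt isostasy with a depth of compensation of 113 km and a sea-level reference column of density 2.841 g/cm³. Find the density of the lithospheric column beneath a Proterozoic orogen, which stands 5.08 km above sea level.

2.72 g/cm³

Pratt balance: ρ_ref D = ρ (D + h).
ρ = ρ_ref D/(D + h) = 2.841 × 113 km/(113 km + 5.08 km) = 2.72 g/cm³.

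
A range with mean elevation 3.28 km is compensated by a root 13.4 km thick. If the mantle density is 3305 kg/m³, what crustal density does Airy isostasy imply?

2660 kg/m³

ρ_c h = (ρ_m − ρ_c) r → ρ_c (h + r) = ρ_m r → ρ_c = ρ_m r / (h + r).
ρ_c = 3305 × 13.4 km / (3.28 km + 13.4 km) = 2660 kg/m³.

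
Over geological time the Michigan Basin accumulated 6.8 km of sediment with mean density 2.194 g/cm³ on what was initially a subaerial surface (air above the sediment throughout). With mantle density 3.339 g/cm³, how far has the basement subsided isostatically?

Subaerial load: s = t ρ_sed / ρ_m = 6.8 km × 2.194/3.339 = 4.47 km.

4.47 km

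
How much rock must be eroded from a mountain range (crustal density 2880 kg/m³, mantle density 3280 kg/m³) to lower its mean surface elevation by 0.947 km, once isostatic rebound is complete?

7.77 km

Net drop Δ = e − u = e − e ρ_c/ρ_m = e (ρ_m − ρ_c)/ρ_m.
e = Δ ρ_m/(ρ_m − ρ_c) = 0.947 km × 3280/400 = 7.77 km.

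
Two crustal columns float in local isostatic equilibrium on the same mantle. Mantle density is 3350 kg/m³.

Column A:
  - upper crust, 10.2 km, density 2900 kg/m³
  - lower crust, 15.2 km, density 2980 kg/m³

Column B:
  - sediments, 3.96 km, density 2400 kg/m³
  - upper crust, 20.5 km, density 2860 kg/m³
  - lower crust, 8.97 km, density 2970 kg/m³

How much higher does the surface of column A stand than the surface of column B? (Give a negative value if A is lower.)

For any compensation level in the mantle, the mantle terms cancel and isostasy reduces to e = (Σt_A − Σt_B) − (Σ(ρt)_A − Σ(ρt)_B) / ρ_m.
Σt_A = 25.4 km; Σt_B = 33.43 km; Σ(ρt)_A = 74876; Σ(ρt)_B = 94774.9 (in km·kg/m³).
e = (25.4 − 33.43) − (74876 − 94774.9) / 3350 = −2.09 km.

−2.09 km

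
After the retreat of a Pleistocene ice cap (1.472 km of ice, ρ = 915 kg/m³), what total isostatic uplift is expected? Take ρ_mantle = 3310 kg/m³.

0.407 km

Removing the load lets mantle flow back in; uplift u satisfies ρ_ice t = ρ_m u.
u = t ρ_ice/ρ_m = 1.472 km × 915/3310 = 0.407 km.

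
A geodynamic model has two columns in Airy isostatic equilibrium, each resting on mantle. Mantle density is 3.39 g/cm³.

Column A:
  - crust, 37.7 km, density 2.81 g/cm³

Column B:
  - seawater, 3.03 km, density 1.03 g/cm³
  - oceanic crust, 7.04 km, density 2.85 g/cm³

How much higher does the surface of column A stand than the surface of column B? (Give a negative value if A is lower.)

For any compensation level in the mantle, the mantle terms cancel and isostasy reduces to e = (Σt_A − Σt_B) − (Σ(ρt)_A − Σ(ρt)_B) / ρ_m.
Σt_A = 37.7 km; Σt_B = 10.07 km; Σ(ρt)_A = 105.937; Σ(ρt)_B = 23.1849 (in km·g/cm³).
e = (37.7 − 10.07) − (105.937 − 23.1849) / 3.39 = 3.22 km.

3.22 km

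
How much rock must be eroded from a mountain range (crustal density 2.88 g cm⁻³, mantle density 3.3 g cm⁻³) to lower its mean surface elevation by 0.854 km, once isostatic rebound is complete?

6.71 km

Net drop Δ = e − u = e − e ρ_c/ρ_m = e (ρ_m − ρ_c)/ρ_m.
e = Δ ρ_m/(ρ_m − ρ_c) = 0.854 km × 3.3/0.42 = 6.71 km.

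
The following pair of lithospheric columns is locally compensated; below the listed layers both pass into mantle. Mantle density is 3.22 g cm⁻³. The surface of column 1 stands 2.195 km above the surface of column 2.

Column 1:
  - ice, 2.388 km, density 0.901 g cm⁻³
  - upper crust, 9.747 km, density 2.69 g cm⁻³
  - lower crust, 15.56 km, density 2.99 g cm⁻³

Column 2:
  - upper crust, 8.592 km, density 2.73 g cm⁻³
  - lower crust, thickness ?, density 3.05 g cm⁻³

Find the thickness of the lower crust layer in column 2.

Take the compensation level at the base of the deeper column (depth z_c below the surface of column 1) and equate Σ ρ_i t_i down to z_c; mantle fills any gap and the z_c terms cancel.
Column 1: 2.388×0.901 + 9.747×2.69 + 15.56×2.99 + (z_c − 27.695)×3.22
Column 2: 2.195×0 + 8.592×2.73 + x×3.05 + (z_c − 2.195 − 8.592 − x)×3.22
The z_c×3.22 term appears on both sides and cancels. Collect the known terms of each column as K = Σ(ρt)_known − 3.22 × (depth of known layers): K_1 = 74.895418 − 3.22×27.695 = −14.282482; K_2 = 23.45616 − 3.22×(2.195 + 8.592) = −11.27798.
Balance: K_1 = K_2 − x×(3.22 − 3.05), so x = (K_2 − K_1)/(3.22 − 3.05) = 3.0045/0.17 = 17.7 km.

17.7 km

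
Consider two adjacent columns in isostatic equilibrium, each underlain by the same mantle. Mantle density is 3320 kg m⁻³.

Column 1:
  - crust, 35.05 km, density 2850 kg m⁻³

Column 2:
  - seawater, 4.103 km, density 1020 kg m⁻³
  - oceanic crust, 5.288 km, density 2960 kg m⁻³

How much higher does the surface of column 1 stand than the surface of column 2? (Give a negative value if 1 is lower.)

1.55 km

For any compensation level in the mantle, the mantle terms cancel and isostasy reduces to e = (Σt_1 − Σt_2) − (Σ(ρt)_1 − Σ(ρt)_2) / ρ_m.
Σt_1 = 35.05 km; Σt_2 = 9.391 km; Σ(ρt)_1 = 99892.5; Σ(ρt)_2 = 19837.54 (in km·kg m⁻³).
e = (35.05 − 9.391) − (99892.5 − 19837.54) / 3320 = 1.55 km.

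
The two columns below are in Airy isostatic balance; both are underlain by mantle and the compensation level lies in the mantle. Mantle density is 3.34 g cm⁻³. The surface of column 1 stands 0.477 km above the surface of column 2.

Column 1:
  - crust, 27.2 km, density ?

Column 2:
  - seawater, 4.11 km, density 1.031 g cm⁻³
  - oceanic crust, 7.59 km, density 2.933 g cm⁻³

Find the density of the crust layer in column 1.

Take the compensation level at the base of the deeper column (depth z_c below the surface of column 1) and equate Σ ρ_i t_i down to z_c; mantle fills any gap and the z_c terms cancel.
Column 1: 27.2×ρ + (z_c − 27.2)×3.34
Column 2: 0.477×0 + 4.11×1.031 + 7.59×2.933 + (z_c − 0.477 − 11.7)×3.34
The z_c×3.34 term appears on both sides and cancels. Collect the known terms of each column as K = Σ(ρt)_known − 3.34 × (depth of known layers): K_1 = 0 − 3.34×27.2 = −90.848; K_2 = 26.49888 − 3.34×(0.477 + 11.7) = −14.1723.
Balance: K_1 + 27.2×ρ = K_2, so ρ = (K_2 − K_1)/27.2 = 76.6757/27.2 = 2.82 g cm⁻³.

2.82 g cm⁻³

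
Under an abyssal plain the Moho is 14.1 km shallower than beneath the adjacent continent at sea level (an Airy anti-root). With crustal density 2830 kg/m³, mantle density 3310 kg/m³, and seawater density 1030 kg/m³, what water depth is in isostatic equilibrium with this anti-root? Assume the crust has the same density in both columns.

Replacing a thickness d of crust by seawater at the top must be balanced by replacing crust with mantle at the base: d (ρ_c − ρ_w) = a (ρ_m − ρ_c).
d = a (ρ_m − ρ_c)/(ρ_c − ρ_w) = 14.1 km × 480/1800 = 3.76 km.

3.76 km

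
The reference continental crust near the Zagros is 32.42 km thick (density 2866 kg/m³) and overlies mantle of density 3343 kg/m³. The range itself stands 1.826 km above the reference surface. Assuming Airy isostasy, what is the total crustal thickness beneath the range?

Root depth r = h ρ_c / (ρ_m − ρ_c) = 1.826 km × 2866 / 477 = 10.97 km.
Total thickness = T + h + r = 32.42 km + 1.826 km + 10.97 km = 45.2 km.

45.2 km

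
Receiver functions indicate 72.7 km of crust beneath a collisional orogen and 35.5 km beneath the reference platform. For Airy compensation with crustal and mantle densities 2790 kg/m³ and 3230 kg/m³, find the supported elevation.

Excess crust Δ = 72.7 km − 35.5 km = 37.2 km, split between elevation h and root r with h + r = Δ.
Airy balance ρ_c h = (ρ_m − ρ_c) r gives r = h ρ_c/(ρ_m − ρ_c), so h (1 + ρ_c/(ρ_m − ρ_c)) = Δ, i.e. h = Δ (ρ_m − ρ_c)/ρ_m.
h = 37.2 km × 440/3230 = 5.07 km.

5.07 km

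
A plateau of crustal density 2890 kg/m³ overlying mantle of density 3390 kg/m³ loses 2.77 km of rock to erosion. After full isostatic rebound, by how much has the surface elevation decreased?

0.409 km

Rebound u = e ρ_c/ρ_m = 2.77 km × 2890/3390 = 2.361 km.
Net surface drop = e − u = 2.77 km − 2.361 km = e (ρ_m − ρ_c)/ρ_m = 0.409 km.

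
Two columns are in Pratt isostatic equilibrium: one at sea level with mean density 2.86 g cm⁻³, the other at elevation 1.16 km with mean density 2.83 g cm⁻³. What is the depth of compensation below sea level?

109 km

ρ_ref D = ρ (D + h) → D (ρ_ref − ρ) = ρ h.
D = ρ h/(ρ_ref − ρ) = 2.83 × 1.16 km/(2.86 − 2.83) = 109 km.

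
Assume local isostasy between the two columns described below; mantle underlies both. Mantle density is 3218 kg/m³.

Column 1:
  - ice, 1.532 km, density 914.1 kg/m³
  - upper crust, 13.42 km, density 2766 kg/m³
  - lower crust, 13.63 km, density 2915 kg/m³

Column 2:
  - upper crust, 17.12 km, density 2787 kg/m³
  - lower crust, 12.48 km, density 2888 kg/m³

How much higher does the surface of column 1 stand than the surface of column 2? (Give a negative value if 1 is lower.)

0.692 km

For any compensation level in the mantle, the mantle terms cancel and isostasy reduces to e = (Σt_1 − Σt_2) − (Σ(ρt)_1 − Σ(ρt)_2) / ρ_m.
Σt_1 = 28.582 km; Σt_2 = 29.6 km; Σ(ρt)_1 = 78251.5712; Σ(ρt)_2 = 83755.68 (in km·kg/m³).
e = (28.582 − 29.6) − (78251.5712 − 83755.68) / 3218 = 0.692 km.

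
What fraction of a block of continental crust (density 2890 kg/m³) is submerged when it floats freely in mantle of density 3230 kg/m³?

Submerged fraction = ρ_obj/ρ_fluid = 2890/3230 = 89.5%.

89.5%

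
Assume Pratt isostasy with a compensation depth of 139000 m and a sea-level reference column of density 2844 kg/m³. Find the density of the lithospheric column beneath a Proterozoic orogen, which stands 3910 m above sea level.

2770 kg/m³

Pratt balance: ρ_ref D = ρ (D + h).
ρ = ρ_ref D/(D + h) = 2844 × 139000 m/(139000 m + 3910 m) = 2770 kg/m³.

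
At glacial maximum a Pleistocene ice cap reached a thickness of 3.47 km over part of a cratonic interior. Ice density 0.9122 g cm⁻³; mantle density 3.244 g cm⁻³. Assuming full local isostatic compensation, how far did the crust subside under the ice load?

0.976 km

In Airy isostatic equilibrium: the ice load ρ_ice t is balanced by mantle displaced below, ρ_m s.
s = t ρ_ice / ρ_m = 3.47 km × 0.9122/3.244 = 0.976 km.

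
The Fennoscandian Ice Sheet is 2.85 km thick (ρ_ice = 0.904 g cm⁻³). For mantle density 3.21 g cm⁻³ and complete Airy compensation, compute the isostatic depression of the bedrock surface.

0.803 km

Equating mass per unit area of the two columns: the ice load ρ_ice t is balanced by mantle displaced below, ρ_m s.
s = t ρ_ice / ρ_m = 2.85 km × 0.904/3.21 = 0.803 km.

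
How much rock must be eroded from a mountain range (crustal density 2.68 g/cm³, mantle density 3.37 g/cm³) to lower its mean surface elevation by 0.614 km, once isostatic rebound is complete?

Net drop Δ = e − u = e − e ρ_c/ρ_m = e (ρ_m − ρ_c)/ρ_m.
e = Δ ρ_m/(ρ_m − ρ_c) = 0.614 km × 3.37/0.69 = 3 km.

3 km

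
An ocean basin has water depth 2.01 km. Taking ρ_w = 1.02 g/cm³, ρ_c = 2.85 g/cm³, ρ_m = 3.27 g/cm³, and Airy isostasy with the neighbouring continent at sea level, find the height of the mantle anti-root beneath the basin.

8.76 km

Equating mass per unit area of the two columns: replacing crust with seawater at the top is compensated by replacing crust with mantle at the base: d (ρ_c − ρ_w) = a (ρ_m − ρ_c).
a = d (ρ_c − ρ_w)/(ρ_m − ρ_c) = 2.01 km × 1.83/0.42 = 8.76 km.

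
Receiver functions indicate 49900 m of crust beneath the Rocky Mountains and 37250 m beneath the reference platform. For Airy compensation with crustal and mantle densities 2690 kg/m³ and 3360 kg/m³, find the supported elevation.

Excess crust Δ = 49900 m − 37250 m = 12650 m, split between elevation h and root r with h + r = Δ.
Airy balance ρ_c h = (ρ_m − ρ_c) r gives r = h ρ_c/(ρ_m − ρ_c), so h (1 + ρ_c/(ρ_m − ρ_c)) = Δ, i.e. h = Δ (ρ_m − ρ_c)/ρ_m.
h = 12650 m × 670/3360 = 2520 m.

2520 m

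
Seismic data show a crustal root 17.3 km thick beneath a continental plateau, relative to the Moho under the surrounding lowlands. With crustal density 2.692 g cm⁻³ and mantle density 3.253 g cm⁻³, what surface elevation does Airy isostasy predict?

In Airy isostatic equilibrium: ρ_c h = (ρ_m − ρ_c) r.
h = r (ρ_m − ρ_c) / ρ_c = 17.3 km × (3.253 − 2.692) / 2.692 = 3.61 km.

3.61 km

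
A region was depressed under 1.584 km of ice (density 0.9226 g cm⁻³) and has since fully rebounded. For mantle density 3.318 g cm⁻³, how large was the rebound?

0.44 km

Removing the load lets mantle flow back in; uplift u satisfies ρ_ice t = ρ_m u.
u = t ρ_ice/ρ_m = 1.584 km × 0.9226/3.318 = 0.44 km.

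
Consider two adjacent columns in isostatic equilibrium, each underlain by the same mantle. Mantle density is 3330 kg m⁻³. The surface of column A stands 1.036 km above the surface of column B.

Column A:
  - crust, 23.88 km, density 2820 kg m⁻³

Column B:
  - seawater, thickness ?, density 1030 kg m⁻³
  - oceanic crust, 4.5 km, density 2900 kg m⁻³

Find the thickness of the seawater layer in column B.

Take the compensation level at the base of the deeper column (depth z_c below the surface of column A) and equate Σ ρ_i t_i down to z_c; mantle fills any gap and the z_c terms cancel.
Column A: 23.88×2820 + (z_c − 23.88)×3330
Column B: 1.036×0 + x×1030 + 4.5×2900 + (z_c − 1.036 − 4.5 − x)×3330
The z_c×3330 term appears on both sides and cancels. Collect the known terms of each column as K = Σ(ρt)_known − 3330 × (depth of known layers): K_A = 67341.6 − 3330×23.88 = −12178.8; K_B = 13050 − 3330×(1.036 + 4.5) = −5384.88.
Balance: K_A = K_B − x×(3330 − 1030), so x = (K_B − K_A)/(3330 − 1030) = 6793.92/2300 = 2.95 km.

2.95 km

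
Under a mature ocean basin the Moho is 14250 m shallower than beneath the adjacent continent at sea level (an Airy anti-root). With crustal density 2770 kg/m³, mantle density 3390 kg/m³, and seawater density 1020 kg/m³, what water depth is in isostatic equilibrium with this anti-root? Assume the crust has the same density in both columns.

5050 m

Replacing a thickness d of crust by seawater at the top must be balanced by replacing crust with mantle at the base: d (ρ_c − ρ_w) = a (ρ_m − ρ_c).
d = a (ρ_m − ρ_c)/(ρ_c − ρ_w) = 14250 m × 620/1750 = 5050 m.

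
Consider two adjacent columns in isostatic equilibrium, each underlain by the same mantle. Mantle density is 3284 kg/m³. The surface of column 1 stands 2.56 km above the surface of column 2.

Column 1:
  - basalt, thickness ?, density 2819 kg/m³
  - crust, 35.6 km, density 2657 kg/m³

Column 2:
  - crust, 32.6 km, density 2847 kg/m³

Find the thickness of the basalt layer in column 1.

Take the compensation level at the base of the deeper column (depth z_c below the surface of column 1) and equate Σ ρ_i t_i down to z_c; mantle fills any gap and the z_c terms cancel.
Column 1: x×2819 + 35.6×2657 + (z_c − 35.6 − x)×3284
Column 2: 2.56×0 + 32.6×2847 + (z_c − 2.56 − 32.6)×3284
The z_c×3284 term appears on both sides and cancels. Collect the known terms of each column as K = Σ(ρt)_known − 3284 × (depth of known layers): K_1 = 94589.2 − 3284×35.6 = −22321.2; K_2 = 92812.2 − 3284×(2.56 + 32.6) = −22653.24.
Balance: K_1 − x×(3284 − 2819) = K_2, so x = (K_1 − K_2)/(3284 − 2819) = 332.04/465 = 0.714 km.

0.714 km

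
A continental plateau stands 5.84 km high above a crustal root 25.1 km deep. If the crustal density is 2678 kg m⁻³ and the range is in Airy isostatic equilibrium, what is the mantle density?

Airy balance: ρ_c h = (ρ_m − ρ_c) r → ρ_m = ρ_c (1 + h/r).
ρ_m = 2678 × (1 + 5.84 km/25.1 km) = 3300 kg m⁻³.

3300 kg m⁻³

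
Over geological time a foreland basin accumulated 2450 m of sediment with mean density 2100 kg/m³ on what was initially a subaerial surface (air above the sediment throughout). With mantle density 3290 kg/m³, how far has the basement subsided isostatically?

1560 m

Subaerial load: s = t ρ_sed / ρ_m = 2450 m × 2100/3290 = 1560 m.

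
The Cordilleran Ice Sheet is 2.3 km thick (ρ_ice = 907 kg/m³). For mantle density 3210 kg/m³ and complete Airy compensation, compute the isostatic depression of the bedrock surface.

0.65 km

For local isostatic compensation: the ice load ρ_ice t is balanced by mantle displaced below, ρ_m s.
s = t ρ_ice / ρ_m = 2.3 km × 907/3210 = 0.65 km.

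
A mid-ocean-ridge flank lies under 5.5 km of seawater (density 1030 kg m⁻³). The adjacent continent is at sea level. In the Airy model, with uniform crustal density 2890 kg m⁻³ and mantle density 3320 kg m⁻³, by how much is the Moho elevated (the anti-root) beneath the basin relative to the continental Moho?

23.8 km

For local isostatic compensation: replacing crust with seawater at the top is compensated by replacing crust with mantle at the base: d (ρ_c − ρ_w) = a (ρ_m − ρ_c).
a = d (ρ_c − ρ_w)/(ρ_m − ρ_c) = 5.5 km × 1860/430 = 23.8 km.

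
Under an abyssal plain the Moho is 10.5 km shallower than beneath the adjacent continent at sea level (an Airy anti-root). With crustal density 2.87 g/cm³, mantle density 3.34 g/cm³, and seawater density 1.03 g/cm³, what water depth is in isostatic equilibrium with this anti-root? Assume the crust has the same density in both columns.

2.68 km

Replacing a thickness d of crust by seawater at the top must be balanced by replacing crust with mantle at the base: d (ρ_c − ρ_w) = a (ρ_m − ρ_c).
d = a (ρ_m − ρ_c)/(ρ_c − ρ_w) = 10.5 km × 0.47/1.84 = 2.68 km.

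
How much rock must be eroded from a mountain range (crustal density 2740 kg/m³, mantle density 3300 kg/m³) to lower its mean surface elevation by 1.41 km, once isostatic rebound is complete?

Net drop Δ = e − u = e − e ρ_c/ρ_m = e (ρ_m − ρ_c)/ρ_m.
e = Δ ρ_m/(ρ_m − ρ_c) = 1.41 km × 3300/560 = 8.31 km.

8.31 km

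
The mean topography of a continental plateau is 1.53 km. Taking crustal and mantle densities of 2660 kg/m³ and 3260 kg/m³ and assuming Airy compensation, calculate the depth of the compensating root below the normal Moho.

6.78 km

Isostatic balance requires: the weight of the topography is balanced by the buoyancy of the root, ρ_c h = (ρ_m − ρ_c) r.
r = h · ρ_c / (ρ_m − ρ_c) = 1.53 km × 2660 / (3260 − 2660) = 6.78 km.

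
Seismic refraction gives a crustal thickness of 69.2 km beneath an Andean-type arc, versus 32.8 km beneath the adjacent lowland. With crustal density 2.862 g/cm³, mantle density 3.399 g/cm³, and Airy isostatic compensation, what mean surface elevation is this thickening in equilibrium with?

5.75 km

Excess crust Δ = 69.2 km − 32.8 km = 36.4 km, split between elevation h and root r with h + r = Δ.
Airy balance ρ_c h = (ρ_m − ρ_c) r gives r = h ρ_c/(ρ_m − ρ_c), so h (1 + ρ_c/(ρ_m − ρ_c)) = Δ, i.e. h = Δ (ρ_m − ρ_c)/ρ_m.
h = 36.4 km × 0.537/3.399 = 5.75 km.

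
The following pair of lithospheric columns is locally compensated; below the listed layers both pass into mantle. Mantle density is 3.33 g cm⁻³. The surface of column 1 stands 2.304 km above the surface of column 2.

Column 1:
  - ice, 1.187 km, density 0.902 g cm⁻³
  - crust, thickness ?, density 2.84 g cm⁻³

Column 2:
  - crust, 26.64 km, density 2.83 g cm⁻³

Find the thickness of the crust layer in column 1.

Take the compensation level at the base of the deeper column (depth z_c below the surface of column 1) and equate Σ ρ_i t_i down to z_c; mantle fills any gap and the z_c terms cancel.
Column 1: 1.187×0.902 + x×2.84 + (z_c − 1.187 − x)×3.33
Column 2: 2.304×0 + 26.64×2.83 + (z_c − 2.304 − 26.64)×3.33
The z_c×3.33 term appears on both sides and cancels. Collect the known terms of each column as K = Σ(ρt)_known − 3.33 × (depth of known layers): K_1 = 1.070674 − 3.33×1.187 = −2.882036; K_2 = 75.3912 − 3.33×(2.304 + 26.64) = −20.99232.
Balance: K_1 − x×(3.33 − 2.84) = K_2, so x = (K_1 − K_2)/(3.33 − 2.84) = 18.1103/0.49 = 37 km.

37 km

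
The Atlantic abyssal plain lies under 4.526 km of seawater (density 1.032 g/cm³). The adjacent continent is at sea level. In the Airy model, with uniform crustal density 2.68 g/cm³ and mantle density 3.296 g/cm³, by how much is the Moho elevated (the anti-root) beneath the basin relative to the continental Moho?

12.1 km

Isostatic balance requires: replacing crust with seawater at the top is compensated by replacing crust with mantle at the base: d (ρ_c − ρ_w) = a (ρ_m − ρ_c).
a = d (ρ_c − ρ_w)/(ρ_m − ρ_c) = 4.526 km × 1.648/0.616 = 12.1 km.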